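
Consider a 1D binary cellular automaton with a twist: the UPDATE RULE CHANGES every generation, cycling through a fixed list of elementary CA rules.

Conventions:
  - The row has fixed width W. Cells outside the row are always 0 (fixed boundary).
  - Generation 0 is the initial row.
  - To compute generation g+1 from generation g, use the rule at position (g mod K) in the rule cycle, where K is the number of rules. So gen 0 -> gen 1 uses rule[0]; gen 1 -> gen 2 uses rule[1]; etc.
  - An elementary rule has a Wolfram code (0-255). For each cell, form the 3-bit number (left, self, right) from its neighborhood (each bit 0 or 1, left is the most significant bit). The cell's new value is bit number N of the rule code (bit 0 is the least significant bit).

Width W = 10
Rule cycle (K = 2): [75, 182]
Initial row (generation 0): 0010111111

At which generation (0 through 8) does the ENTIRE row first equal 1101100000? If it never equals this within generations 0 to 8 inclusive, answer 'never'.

Answer: never

Derivation:
Gen 0: 0010111111
Gen 1 (rule 75): 1100100001
Gen 2 (rule 182): 0011110011
Gen 3 (rule 75): 1110010111
Gen 4 (rule 182): 0101111010
Gen 5 (rule 75): 1001001000
Gen 6 (rule 182): 1111111100
Gen 7 (rule 75): 1000000101
Gen 8 (rule 182): 1100001111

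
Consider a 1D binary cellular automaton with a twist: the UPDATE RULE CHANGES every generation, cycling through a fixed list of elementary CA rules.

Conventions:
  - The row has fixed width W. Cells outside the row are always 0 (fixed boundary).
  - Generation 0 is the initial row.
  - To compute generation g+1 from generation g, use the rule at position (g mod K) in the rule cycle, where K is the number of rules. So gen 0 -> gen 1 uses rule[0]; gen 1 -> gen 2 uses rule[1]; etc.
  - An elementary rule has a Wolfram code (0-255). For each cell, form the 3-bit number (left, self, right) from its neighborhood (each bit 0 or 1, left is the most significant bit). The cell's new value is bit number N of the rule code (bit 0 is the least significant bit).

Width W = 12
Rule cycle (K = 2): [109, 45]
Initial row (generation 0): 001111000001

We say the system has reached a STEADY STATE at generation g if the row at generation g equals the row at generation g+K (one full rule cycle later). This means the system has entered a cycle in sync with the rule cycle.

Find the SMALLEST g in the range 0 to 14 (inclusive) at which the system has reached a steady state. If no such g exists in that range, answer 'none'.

Answer: 4

Derivation:
Gen 0: 001111000001
Gen 1 (rule 109): 101001011101
Gen 2 (rule 45): 111001110011
Gen 3 (rule 109): 101001010011
Gen 4 (rule 45): 111001110010
Gen 5 (rule 109): 101001010010
Gen 6 (rule 45): 111001110010
Gen 7 (rule 109): 101001010010
Gen 8 (rule 45): 111001110010
Gen 9 (rule 109): 101001010010
Gen 10 (rule 45): 111001110010
Gen 11 (rule 109): 101001010010
Gen 12 (rule 45): 111001110010
Gen 13 (rule 109): 101001010010
Gen 14 (rule 45): 111001110010
Gen 15 (rule 109): 101001010010
Gen 16 (rule 45): 111001110010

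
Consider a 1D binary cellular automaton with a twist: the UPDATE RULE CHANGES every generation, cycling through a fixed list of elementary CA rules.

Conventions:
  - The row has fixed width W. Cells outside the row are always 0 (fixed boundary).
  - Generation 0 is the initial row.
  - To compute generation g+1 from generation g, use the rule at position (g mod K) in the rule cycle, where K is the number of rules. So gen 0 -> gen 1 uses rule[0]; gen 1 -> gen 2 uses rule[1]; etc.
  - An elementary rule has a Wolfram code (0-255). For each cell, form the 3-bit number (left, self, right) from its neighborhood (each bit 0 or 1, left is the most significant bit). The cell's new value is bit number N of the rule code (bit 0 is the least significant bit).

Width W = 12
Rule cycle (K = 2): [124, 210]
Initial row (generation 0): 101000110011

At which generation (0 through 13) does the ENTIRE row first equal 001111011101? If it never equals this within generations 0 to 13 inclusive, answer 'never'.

Gen 0: 101000110011
Gen 1 (rule 124): 111100111011
Gen 2 (rule 210): 011111011001
Gen 3 (rule 124): 010001111101
Gen 4 (rule 210): 101010111100
Gen 5 (rule 124): 111111100110
Gen 6 (rule 210): 011111111011
Gen 7 (rule 124): 010000001111
Gen 8 (rule 210): 101000010111
Gen 9 (rule 124): 111100011101
Gen 10 (rule 210): 011110101100
Gen 11 (rule 124): 010011111110
Gen 12 (rule 210): 101101111111
Gen 13 (rule 124): 111111000001

Answer: never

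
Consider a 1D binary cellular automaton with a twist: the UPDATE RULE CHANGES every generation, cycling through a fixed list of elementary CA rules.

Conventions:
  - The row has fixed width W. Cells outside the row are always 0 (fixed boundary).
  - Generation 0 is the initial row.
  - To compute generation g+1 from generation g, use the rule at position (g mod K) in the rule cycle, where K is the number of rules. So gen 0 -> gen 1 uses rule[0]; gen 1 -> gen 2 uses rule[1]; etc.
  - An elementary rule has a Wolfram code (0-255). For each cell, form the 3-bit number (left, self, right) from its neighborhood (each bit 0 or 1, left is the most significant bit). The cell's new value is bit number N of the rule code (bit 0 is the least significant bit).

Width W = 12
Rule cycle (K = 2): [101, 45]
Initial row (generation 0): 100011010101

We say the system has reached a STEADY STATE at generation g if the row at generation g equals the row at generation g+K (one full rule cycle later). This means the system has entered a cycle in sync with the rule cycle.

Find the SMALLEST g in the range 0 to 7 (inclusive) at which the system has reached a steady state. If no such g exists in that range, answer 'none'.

Gen 0: 100011010101
Gen 1 (rule 101): 101001111111
Gen 2 (rule 45): 111001000000
Gen 3 (rule 101): 001001011111
Gen 4 (rule 45): 101001110000
Gen 5 (rule 101): 111000010111
Gen 6 (rule 45): 100011011100
Gen 7 (rule 101): 101001100101
Gen 8 (rule 45): 111001000111
Gen 9 (rule 101): 001001010001

Answer: none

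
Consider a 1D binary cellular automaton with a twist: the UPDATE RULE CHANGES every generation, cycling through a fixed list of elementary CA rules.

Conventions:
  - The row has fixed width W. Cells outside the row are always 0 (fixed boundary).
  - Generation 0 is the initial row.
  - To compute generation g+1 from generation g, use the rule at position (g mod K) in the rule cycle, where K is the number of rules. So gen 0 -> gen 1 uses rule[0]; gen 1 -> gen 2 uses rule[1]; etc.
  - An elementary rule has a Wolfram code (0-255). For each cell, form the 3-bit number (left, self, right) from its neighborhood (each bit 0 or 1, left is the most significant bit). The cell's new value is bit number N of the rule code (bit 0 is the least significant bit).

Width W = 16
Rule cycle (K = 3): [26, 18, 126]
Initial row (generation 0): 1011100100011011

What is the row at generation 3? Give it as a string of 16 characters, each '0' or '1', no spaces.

Gen 0: 1011100100011011
Gen 1 (rule 26): 0010011010110010
Gen 2 (rule 18): 0101100000001101
Gen 3 (rule 126): 1111110000011111

Answer: 1111110000011111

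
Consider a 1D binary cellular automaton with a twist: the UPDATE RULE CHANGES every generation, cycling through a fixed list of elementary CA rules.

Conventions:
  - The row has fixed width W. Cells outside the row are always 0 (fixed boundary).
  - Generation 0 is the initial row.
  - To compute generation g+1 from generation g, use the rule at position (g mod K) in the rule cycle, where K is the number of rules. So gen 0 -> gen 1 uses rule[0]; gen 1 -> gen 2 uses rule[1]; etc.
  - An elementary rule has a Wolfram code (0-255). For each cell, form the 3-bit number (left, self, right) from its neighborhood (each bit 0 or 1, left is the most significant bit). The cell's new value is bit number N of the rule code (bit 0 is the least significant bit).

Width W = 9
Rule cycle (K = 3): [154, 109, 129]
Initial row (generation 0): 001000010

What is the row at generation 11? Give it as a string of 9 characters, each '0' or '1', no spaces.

Answer: 011100111

Derivation:
Gen 0: 001000010
Gen 1 (rule 154): 010100101
Gen 2 (rule 109): 011100111
Gen 3 (rule 129): 001000010
Gen 4 (rule 154): 010100101
Gen 5 (rule 109): 011100111
Gen 6 (rule 129): 001000010
Gen 7 (rule 154): 010100101
Gen 8 (rule 109): 011100111
Gen 9 (rule 129): 001000010
Gen 10 (rule 154): 010100101
Gen 11 (rule 109): 011100111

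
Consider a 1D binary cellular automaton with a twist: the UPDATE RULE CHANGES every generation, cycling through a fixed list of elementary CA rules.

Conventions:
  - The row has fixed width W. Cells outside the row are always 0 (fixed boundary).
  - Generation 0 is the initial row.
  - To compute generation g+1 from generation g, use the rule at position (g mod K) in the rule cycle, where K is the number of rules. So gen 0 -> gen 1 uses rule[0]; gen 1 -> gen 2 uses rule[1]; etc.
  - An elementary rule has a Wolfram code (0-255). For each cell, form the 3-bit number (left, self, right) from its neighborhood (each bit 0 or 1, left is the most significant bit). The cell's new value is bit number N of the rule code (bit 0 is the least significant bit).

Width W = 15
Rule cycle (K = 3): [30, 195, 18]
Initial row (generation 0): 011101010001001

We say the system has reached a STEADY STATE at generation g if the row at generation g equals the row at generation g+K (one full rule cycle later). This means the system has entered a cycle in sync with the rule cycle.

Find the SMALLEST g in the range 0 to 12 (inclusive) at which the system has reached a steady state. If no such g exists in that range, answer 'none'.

Gen 0: 011101010001001
Gen 1 (rule 30): 110001011011111
Gen 2 (rule 195): 010110001001111
Gen 3 (rule 18): 100001010110000
Gen 4 (rule 30): 110011010101000
Gen 5 (rule 195): 010101000000011
Gen 6 (rule 18): 100000100000100
Gen 7 (rule 30): 110001110001110
Gen 8 (rule 195): 010110110110110
Gen 9 (rule 18): 100000000000001
Gen 10 (rule 30): 110000000000011
Gen 11 (rule 195): 010111111111101
Gen 12 (rule 18): 100000000000000
Gen 13 (rule 30): 110000000000000
Gen 14 (rule 195): 010111111111111
Gen 15 (rule 18): 100000000000000

Answer: 12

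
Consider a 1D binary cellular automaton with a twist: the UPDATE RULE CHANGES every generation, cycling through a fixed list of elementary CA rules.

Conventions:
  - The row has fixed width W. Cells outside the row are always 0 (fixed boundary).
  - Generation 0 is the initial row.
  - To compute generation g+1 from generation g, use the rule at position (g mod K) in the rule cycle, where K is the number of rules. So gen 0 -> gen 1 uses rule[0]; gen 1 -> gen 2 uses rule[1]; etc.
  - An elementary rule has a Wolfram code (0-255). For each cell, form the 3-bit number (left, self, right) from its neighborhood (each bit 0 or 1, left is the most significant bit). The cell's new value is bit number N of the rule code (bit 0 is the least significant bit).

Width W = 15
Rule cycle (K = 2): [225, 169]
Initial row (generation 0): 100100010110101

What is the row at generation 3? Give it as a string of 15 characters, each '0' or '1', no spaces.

Answer: 011101110011001

Derivation:
Gen 0: 100100010110101
Gen 1 (rule 225): 000001001011010
Gen 2 (rule 169): 111100000110100
Gen 3 (rule 225): 011101110011001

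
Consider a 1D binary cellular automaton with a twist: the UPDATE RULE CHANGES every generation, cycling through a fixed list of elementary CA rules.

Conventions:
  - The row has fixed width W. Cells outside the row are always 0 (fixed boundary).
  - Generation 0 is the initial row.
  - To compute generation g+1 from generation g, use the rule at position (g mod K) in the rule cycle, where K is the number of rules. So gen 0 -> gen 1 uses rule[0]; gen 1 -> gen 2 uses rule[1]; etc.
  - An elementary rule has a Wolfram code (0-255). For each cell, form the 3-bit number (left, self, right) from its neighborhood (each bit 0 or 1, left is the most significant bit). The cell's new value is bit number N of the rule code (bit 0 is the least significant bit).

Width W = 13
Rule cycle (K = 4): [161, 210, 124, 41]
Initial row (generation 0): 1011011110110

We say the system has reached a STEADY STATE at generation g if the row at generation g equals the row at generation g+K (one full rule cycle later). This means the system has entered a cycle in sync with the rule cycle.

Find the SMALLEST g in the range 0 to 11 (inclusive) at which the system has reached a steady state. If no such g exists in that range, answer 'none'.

Gen 0: 1011011110110
Gen 1 (rule 161): 0100101101000
Gen 2 (rule 210): 1011000100100
Gen 3 (rule 124): 1111100110110
Gen 4 (rule 41): 1000000101100
Gen 5 (rule 161): 0011110010001
Gen 6 (rule 210): 0101111101010
Gen 7 (rule 124): 0111000111111
Gen 8 (rule 41): 0100010100000
Gen 9 (rule 161): 0001001001111
Gen 10 (rule 210): 0010110110111
Gen 11 (rule 124): 0011111111101
Gen 12 (rule 41): 1010000000010
Gen 13 (rule 161): 0100111111000
Gen 14 (rule 210): 1011011111100
Gen 15 (rule 124): 1111110000110

Answer: none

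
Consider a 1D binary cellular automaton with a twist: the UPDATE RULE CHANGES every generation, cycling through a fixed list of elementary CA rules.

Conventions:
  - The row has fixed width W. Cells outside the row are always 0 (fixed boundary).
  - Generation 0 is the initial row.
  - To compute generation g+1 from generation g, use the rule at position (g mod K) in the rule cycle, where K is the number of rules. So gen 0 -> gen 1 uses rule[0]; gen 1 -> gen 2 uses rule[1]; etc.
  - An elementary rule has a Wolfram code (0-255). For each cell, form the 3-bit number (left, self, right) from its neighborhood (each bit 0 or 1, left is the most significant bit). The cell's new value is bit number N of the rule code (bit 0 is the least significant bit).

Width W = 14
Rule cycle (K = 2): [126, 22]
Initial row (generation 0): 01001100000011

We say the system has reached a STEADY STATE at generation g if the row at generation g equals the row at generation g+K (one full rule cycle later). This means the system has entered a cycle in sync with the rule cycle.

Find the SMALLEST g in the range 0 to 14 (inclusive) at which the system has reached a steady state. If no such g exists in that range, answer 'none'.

Gen 0: 01001100000011
Gen 1 (rule 126): 11111110000111
Gen 2 (rule 22): 00000001001000
Gen 3 (rule 126): 00000011111100
Gen 4 (rule 22): 00000100000010
Gen 5 (rule 126): 00001110000111
Gen 6 (rule 22): 00010001001000
Gen 7 (rule 126): 00111011111100
Gen 8 (rule 22): 01000000000010
Gen 9 (rule 126): 11100000000111
Gen 10 (rule 22): 00010000001000
Gen 11 (rule 126): 00111000011100
Gen 12 (rule 22): 01000100100010
Gen 13 (rule 126): 11101111110111
Gen 14 (rule 22): 00000000000000
Gen 15 (rule 126): 00000000000000
Gen 16 (rule 22): 00000000000000

Answer: 14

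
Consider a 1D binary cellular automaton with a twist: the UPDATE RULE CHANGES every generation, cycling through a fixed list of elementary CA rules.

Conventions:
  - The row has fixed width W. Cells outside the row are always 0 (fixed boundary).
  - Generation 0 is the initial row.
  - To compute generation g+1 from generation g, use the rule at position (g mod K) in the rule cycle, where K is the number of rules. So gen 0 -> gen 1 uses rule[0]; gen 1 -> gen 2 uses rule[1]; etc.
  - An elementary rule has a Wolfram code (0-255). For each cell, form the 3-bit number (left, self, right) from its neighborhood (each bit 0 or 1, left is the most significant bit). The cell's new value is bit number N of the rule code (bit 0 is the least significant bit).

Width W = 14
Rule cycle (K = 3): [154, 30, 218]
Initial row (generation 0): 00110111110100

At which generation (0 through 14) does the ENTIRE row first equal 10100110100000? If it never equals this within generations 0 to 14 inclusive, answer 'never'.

Answer: never

Derivation:
Gen 0: 00110111110100
Gen 1 (rule 154): 01100111100010
Gen 2 (rule 30): 11011100010111
Gen 3 (rule 218): 11011110100111
Gen 4 (rule 154): 10011100011110
Gen 5 (rule 30): 11110010110001
Gen 6 (rule 218): 11111100111010
Gen 7 (rule 154): 11111011110001
Gen 8 (rule 30): 10000010001011
Gen 9 (rule 218): 01000101010011
Gen 10 (rule 154): 10101000001110
Gen 11 (rule 30): 10101100011001
Gen 12 (rule 218): 00001110111110
Gen 13 (rule 154): 00011100111101
Gen 14 (rule 30): 00110011100001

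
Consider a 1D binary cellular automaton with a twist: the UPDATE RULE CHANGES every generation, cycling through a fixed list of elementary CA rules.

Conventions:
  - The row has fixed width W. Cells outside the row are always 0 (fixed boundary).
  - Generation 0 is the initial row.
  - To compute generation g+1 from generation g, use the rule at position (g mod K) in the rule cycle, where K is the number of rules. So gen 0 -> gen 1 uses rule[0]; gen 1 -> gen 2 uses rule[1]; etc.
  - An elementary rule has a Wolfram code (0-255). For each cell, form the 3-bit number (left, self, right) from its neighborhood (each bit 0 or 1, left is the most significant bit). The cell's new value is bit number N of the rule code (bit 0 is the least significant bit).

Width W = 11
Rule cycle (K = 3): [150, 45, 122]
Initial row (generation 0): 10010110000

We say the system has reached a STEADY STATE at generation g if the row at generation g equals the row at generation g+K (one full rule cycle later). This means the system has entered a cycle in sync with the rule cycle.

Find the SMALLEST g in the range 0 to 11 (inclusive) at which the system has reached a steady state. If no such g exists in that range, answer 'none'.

Gen 0: 10010110000
Gen 1 (rule 150): 11110001000
Gen 2 (rule 45): 10000101011
Gen 3 (rule 122): 01001010111
Gen 4 (rule 150): 11111010010
Gen 5 (rule 45): 10000110010
Gen 6 (rule 122): 01001111101
Gen 7 (rule 150): 11110111001
Gen 8 (rule 45): 10001100001
Gen 9 (rule 122): 01011110010
Gen 10 (rule 150): 11001101111
Gen 11 (rule 45): 10001011000
Gen 12 (rule 122): 01010111100
Gen 13 (rule 150): 11010011010
Gen 14 (rule 45): 10110010110

Answer: none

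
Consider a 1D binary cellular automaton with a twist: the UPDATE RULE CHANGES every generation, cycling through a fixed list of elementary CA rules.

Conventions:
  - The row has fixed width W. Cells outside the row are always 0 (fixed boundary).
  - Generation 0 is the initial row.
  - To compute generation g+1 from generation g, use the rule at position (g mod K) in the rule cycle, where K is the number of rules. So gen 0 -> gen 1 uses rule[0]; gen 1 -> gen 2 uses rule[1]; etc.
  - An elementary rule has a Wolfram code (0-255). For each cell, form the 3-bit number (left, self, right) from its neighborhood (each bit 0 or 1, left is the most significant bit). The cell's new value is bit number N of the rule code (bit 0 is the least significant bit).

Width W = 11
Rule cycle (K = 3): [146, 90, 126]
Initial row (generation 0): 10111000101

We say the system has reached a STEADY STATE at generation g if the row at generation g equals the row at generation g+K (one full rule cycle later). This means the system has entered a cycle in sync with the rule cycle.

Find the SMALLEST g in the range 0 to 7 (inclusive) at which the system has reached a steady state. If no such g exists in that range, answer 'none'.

Answer: 5

Derivation:
Gen 0: 10111000101
Gen 1 (rule 146): 00010101000
Gen 2 (rule 90): 00100000100
Gen 3 (rule 126): 01110001110
Gen 4 (rule 146): 10101010101
Gen 5 (rule 90): 00000000000
Gen 6 (rule 126): 00000000000
Gen 7 (rule 146): 00000000000
Gen 8 (rule 90): 00000000000
Gen 9 (rule 126): 00000000000
Gen 10 (rule 146): 00000000000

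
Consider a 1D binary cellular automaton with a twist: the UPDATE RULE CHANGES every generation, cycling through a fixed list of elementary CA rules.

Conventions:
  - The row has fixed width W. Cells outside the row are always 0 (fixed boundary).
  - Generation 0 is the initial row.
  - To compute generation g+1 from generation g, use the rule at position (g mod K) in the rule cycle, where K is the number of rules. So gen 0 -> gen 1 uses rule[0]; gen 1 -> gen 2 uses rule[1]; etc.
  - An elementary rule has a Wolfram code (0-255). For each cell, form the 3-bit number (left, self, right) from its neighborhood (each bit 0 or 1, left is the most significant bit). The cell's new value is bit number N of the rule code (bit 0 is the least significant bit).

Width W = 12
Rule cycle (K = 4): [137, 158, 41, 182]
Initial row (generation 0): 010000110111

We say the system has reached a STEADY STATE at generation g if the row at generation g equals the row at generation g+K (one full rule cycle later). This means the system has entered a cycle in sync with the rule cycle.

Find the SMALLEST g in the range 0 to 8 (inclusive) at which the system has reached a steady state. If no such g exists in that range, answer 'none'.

Answer: 6

Derivation:
Gen 0: 010000110111
Gen 1 (rule 137): 000110100110
Gen 2 (rule 158): 001100111101
Gen 3 (rule 41): 101000100010
Gen 4 (rule 182): 111101110111
Gen 5 (rule 137): 111001100110
Gen 6 (rule 158): 110111011101
Gen 7 (rule 41): 101100110010
Gen 8 (rule 182): 110011001111
Gen 9 (rule 137): 100010001110
Gen 10 (rule 158): 110111011101
Gen 11 (rule 41): 101100110010
Gen 12 (rule 182): 110011001111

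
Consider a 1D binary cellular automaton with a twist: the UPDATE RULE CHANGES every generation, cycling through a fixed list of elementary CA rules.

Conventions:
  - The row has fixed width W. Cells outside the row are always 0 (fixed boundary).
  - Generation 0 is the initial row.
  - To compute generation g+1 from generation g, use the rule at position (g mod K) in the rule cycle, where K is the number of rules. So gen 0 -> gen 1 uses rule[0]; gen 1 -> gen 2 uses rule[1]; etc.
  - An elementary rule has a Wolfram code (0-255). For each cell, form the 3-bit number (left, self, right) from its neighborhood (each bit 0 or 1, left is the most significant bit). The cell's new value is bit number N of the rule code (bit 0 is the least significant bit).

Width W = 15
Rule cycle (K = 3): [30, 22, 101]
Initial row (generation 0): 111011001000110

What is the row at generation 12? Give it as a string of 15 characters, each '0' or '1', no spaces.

Gen 0: 111011001000110
Gen 1 (rule 30): 100010111101101
Gen 2 (rule 22): 110110000000001
Gen 3 (rule 101): 011010111111101
Gen 4 (rule 30): 110010100000001
Gen 5 (rule 22): 001110110000011
Gen 6 (rule 101): 100011010111001
Gen 7 (rule 30): 110110010100111
Gen 8 (rule 22): 000001110111000
Gen 9 (rule 101): 111100011001011
Gen 10 (rule 30): 100010110111010
Gen 11 (rule 22): 110110000000011
Gen 12 (rule 101): 011010111111001

Answer: 011010111111001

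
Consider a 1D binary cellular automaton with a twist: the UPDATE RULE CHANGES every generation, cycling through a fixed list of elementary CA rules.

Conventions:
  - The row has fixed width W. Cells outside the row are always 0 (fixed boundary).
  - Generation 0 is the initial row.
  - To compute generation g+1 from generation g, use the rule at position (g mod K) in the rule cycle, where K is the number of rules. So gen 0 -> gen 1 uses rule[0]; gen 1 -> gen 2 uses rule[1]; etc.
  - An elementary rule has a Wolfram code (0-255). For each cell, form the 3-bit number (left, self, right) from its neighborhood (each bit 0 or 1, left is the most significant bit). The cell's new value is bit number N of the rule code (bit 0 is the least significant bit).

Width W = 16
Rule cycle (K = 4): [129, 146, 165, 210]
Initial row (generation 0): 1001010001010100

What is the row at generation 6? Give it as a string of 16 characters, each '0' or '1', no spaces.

Answer: 0100100000000000

Derivation:
Gen 0: 1001010001010100
Gen 1 (rule 129): 0000000100000001
Gen 2 (rule 146): 0000001010000010
Gen 3 (rule 165): 1111101110111010
Gen 4 (rule 210): 0111100110011001
Gen 5 (rule 129): 0011000000000000
Gen 6 (rule 146): 0100100000000000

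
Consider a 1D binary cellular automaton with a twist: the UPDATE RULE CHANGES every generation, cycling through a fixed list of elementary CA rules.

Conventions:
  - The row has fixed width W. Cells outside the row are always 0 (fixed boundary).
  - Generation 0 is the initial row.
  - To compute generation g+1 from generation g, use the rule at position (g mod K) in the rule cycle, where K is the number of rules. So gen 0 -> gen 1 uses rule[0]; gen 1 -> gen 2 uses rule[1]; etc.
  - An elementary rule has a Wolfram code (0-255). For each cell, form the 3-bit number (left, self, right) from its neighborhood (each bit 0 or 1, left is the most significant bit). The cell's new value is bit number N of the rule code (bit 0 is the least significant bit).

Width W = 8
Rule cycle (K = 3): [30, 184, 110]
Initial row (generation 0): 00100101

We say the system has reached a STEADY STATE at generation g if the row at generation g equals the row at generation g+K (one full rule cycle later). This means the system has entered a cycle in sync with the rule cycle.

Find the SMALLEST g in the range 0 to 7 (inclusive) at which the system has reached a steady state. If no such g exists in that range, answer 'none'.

Answer: 7

Derivation:
Gen 0: 00100101
Gen 1 (rule 30): 01111101
Gen 2 (rule 184): 01111010
Gen 3 (rule 110): 11001110
Gen 4 (rule 30): 10111001
Gen 5 (rule 184): 01110100
Gen 6 (rule 110): 11011100
Gen 7 (rule 30): 10010010
Gen 8 (rule 184): 01001001
Gen 9 (rule 110): 11011011
Gen 10 (rule 30): 10010010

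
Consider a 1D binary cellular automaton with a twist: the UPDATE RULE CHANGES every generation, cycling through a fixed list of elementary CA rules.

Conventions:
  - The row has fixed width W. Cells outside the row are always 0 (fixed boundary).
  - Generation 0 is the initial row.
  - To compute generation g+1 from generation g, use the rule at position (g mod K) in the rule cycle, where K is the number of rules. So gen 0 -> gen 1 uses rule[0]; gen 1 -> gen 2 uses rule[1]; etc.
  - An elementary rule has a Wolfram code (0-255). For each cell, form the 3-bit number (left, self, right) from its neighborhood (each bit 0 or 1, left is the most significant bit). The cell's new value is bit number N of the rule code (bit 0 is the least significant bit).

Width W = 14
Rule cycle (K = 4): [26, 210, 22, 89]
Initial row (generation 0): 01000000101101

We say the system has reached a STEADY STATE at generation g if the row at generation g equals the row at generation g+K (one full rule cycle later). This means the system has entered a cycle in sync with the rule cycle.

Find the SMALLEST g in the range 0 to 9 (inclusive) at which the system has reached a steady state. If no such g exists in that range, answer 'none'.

Gen 0: 01000000101101
Gen 1 (rule 26): 10100001001000
Gen 2 (rule 210): 00010010110100
Gen 3 (rule 22): 00111110000110
Gen 4 (rule 89): 10100011110111
Gen 5 (rule 26): 00010110000100
Gen 6 (rule 210): 00100011001010
Gen 7 (rule 22): 01110100111011
Gen 8 (rule 89): 01010010101011
Gen 9 (rule 26): 10001100000010
Gen 10 (rule 210): 01010110000101
Gen 11 (rule 22): 11010001001101
Gen 12 (rule 89): 11001100101100
Gen 13 (rule 26): 10111011001010

Answer: none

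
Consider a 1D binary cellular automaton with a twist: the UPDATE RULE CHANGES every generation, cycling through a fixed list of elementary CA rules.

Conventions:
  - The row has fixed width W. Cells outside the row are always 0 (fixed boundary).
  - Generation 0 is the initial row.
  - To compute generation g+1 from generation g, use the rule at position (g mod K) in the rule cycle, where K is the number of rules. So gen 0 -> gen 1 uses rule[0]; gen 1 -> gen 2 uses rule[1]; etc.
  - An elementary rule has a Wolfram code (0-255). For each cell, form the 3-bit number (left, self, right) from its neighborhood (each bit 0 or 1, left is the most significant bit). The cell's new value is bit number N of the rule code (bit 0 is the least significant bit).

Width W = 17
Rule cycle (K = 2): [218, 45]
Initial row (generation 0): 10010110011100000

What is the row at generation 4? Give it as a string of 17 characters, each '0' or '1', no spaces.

Answer: 11111110111101000

Derivation:
Gen 0: 10010110011100000
Gen 1 (rule 218): 01100111111110000
Gen 2 (rule 45): 01000100000000111
Gen 3 (rule 218): 10101010000001111
Gen 4 (rule 45): 11111110111101000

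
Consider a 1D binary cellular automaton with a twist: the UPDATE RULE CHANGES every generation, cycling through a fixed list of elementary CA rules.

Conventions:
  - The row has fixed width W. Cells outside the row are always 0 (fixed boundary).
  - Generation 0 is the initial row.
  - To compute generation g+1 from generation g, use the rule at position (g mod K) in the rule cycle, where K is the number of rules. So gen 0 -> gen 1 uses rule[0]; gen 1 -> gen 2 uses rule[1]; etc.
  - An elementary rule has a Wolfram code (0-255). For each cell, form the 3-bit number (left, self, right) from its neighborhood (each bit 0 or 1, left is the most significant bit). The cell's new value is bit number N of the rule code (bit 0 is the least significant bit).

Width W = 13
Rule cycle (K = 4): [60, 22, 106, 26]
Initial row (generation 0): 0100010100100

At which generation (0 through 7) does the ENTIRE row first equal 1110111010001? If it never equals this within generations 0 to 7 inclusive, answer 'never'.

Answer: never

Derivation:
Gen 0: 0100010100100
Gen 1 (rule 60): 0110011110110
Gen 2 (rule 22): 1001100000001
Gen 3 (rule 106): 0011100000010
Gen 4 (rule 26): 0110010000101
Gen 5 (rule 60): 0101011000111
Gen 6 (rule 22): 1101000101000
Gen 7 (rule 106): 1110001010000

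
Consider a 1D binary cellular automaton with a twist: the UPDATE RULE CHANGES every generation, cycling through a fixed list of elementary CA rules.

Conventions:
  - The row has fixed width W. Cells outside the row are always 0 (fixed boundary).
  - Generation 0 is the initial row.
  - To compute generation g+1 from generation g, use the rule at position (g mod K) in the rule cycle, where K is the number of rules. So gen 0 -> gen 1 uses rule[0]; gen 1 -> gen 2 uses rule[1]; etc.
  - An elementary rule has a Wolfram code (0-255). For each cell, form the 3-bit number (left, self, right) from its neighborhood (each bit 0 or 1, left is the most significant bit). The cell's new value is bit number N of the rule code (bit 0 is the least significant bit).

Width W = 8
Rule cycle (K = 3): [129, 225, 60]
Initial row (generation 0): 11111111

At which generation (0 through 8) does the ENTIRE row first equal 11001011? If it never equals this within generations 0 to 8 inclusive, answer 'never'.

Gen 0: 11111111
Gen 1 (rule 129): 01111110
Gen 2 (rule 225): 00111110
Gen 3 (rule 60): 00100001
Gen 4 (rule 129): 10001100
Gen 5 (rule 225): 00100101
Gen 6 (rule 60): 00110111
Gen 7 (rule 129): 10000010
Gen 8 (rule 225): 00111000

Answer: never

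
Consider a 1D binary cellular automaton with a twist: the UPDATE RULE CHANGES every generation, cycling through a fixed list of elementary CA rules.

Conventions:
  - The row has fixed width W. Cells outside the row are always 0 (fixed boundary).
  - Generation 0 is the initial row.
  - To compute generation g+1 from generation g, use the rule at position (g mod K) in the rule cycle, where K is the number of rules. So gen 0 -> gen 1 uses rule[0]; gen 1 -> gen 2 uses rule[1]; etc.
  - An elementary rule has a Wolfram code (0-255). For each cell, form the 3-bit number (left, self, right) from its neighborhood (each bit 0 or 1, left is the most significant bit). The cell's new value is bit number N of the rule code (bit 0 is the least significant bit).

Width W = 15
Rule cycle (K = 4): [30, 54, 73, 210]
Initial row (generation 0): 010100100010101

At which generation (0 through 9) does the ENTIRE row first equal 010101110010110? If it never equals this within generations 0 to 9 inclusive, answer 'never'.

Answer: 4

Derivation:
Gen 0: 010100100010101
Gen 1 (rule 30): 110111110110101
Gen 2 (rule 54): 001000001001111
Gen 3 (rule 73): 100011100001001
Gen 4 (rule 210): 010101110010110
Gen 5 (rule 30): 110101001110101
Gen 6 (rule 54): 001111110001111
Gen 7 (rule 73): 101000010101001
Gen 8 (rule 210): 000100100000110
Gen 9 (rule 30): 001111110001101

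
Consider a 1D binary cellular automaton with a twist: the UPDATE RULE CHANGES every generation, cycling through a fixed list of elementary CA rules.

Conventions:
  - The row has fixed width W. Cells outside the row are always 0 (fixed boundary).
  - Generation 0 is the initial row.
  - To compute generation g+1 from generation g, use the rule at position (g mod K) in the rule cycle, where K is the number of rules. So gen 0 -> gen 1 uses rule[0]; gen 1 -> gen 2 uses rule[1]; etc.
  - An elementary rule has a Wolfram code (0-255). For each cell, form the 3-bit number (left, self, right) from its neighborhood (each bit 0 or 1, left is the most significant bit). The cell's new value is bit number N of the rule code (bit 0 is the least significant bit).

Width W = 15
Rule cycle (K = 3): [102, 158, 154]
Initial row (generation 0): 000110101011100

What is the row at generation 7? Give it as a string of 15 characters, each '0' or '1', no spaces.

Answer: 101101101000111

Derivation:
Gen 0: 000110101011100
Gen 1 (rule 102): 001011111100100
Gen 2 (rule 158): 011011111011110
Gen 3 (rule 154): 110011110011101
Gen 4 (rule 102): 010100010100111
Gen 5 (rule 158): 110110110111110
Gen 6 (rule 154): 100100100111101
Gen 7 (rule 102): 101101101000111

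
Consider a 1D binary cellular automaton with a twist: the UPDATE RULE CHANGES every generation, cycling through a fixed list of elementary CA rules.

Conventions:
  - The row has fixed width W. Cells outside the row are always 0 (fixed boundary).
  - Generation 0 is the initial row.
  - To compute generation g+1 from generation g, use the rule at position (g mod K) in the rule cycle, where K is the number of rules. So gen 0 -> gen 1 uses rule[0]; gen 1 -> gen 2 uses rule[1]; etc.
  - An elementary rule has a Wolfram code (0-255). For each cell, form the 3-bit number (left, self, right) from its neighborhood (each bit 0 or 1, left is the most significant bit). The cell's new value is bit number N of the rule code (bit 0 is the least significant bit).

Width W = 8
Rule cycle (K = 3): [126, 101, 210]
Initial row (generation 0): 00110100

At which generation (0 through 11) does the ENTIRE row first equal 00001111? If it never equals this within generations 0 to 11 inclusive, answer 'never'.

Answer: 4

Derivation:
Gen 0: 00110100
Gen 1 (rule 126): 01111110
Gen 2 (rule 101): 00000010
Gen 3 (rule 210): 00000101
Gen 4 (rule 126): 00001111
Gen 5 (rule 101): 11100001
Gen 6 (rule 210): 01110010
Gen 7 (rule 126): 11011111
Gen 8 (rule 101): 01100001
Gen 9 (rule 210): 10110010
Gen 10 (rule 126): 11111111
Gen 11 (rule 101): 00000001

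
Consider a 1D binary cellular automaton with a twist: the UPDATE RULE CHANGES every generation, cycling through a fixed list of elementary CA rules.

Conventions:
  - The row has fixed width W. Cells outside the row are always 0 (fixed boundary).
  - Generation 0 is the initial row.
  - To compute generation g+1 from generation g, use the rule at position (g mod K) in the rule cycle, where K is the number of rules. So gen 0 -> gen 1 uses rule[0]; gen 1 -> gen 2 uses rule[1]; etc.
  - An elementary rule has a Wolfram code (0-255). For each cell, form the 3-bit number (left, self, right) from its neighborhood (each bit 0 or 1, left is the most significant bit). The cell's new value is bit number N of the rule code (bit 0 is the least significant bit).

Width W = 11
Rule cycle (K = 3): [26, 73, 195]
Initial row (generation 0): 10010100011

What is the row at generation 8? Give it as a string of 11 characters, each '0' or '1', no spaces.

Answer: 00000100000

Derivation:
Gen 0: 10010100011
Gen 1 (rule 26): 01100010110
Gen 2 (rule 73): 01101000110
Gen 3 (rule 195): 10100011010
Gen 4 (rule 26): 00010110001
Gen 5 (rule 73): 11000110100
Gen 6 (rule 195): 01011010001
Gen 7 (rule 26): 10010001010
Gen 8 (rule 73): 00000100000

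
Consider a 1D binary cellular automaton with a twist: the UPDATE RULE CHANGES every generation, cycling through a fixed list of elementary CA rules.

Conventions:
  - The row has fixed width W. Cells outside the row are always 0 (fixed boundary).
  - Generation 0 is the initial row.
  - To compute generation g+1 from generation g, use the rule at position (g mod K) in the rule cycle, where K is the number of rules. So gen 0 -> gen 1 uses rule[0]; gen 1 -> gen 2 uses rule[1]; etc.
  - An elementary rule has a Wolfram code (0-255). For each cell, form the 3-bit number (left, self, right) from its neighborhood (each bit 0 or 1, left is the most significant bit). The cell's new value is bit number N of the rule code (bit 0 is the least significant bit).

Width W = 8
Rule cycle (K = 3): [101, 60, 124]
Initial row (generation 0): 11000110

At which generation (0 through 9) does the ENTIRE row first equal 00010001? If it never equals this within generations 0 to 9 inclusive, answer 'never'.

Gen 0: 11000110
Gen 1 (rule 101): 01010010
Gen 2 (rule 60): 01111011
Gen 3 (rule 124): 01001111
Gen 4 (rule 101): 01000001
Gen 5 (rule 60): 01100001
Gen 6 (rule 124): 01110001
Gen 7 (rule 101): 00010101
Gen 8 (rule 60): 00011111
Gen 9 (rule 124): 00010001

Answer: 9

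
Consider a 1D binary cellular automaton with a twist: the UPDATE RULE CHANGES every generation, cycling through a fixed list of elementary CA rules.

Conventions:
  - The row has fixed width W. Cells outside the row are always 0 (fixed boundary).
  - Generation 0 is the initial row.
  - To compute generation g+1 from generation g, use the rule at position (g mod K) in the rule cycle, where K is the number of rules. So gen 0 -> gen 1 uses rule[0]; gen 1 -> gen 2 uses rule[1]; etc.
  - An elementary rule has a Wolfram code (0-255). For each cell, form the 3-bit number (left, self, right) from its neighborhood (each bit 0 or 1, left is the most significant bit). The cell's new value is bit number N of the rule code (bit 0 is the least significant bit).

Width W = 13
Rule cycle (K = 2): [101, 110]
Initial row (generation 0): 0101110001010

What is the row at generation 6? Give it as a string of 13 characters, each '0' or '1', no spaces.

Gen 0: 0101110001010
Gen 1 (rule 101): 0110010101110
Gen 2 (rule 110): 1110111111010
Gen 3 (rule 101): 0011000001110
Gen 4 (rule 110): 0111000011010
Gen 5 (rule 101): 0001011001110
Gen 6 (rule 110): 0011111011010

Answer: 0011111011010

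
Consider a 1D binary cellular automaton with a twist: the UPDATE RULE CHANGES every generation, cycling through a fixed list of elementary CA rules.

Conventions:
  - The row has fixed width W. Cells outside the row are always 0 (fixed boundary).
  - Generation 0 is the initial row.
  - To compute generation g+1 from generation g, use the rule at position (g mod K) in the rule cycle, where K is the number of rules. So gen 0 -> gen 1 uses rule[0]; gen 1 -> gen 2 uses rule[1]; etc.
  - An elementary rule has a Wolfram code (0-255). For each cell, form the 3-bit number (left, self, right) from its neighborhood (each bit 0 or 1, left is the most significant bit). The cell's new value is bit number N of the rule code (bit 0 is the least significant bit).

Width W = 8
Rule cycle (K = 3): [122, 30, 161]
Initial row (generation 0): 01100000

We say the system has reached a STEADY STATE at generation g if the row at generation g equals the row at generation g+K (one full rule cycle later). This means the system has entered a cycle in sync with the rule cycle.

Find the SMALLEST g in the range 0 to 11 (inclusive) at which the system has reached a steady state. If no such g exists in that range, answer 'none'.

Gen 0: 01100000
Gen 1 (rule 122): 11110000
Gen 2 (rule 30): 10001000
Gen 3 (rule 161): 00100011
Gen 4 (rule 122): 01010111
Gen 5 (rule 30): 11010100
Gen 6 (rule 161): 00101001
Gen 7 (rule 122): 01010110
Gen 8 (rule 30): 11010101
Gen 9 (rule 161): 00101010
Gen 10 (rule 122): 01010101
Gen 11 (rule 30): 11010101
Gen 12 (rule 161): 00101010
Gen 13 (rule 122): 01010101
Gen 14 (rule 30): 11010101

Answer: 8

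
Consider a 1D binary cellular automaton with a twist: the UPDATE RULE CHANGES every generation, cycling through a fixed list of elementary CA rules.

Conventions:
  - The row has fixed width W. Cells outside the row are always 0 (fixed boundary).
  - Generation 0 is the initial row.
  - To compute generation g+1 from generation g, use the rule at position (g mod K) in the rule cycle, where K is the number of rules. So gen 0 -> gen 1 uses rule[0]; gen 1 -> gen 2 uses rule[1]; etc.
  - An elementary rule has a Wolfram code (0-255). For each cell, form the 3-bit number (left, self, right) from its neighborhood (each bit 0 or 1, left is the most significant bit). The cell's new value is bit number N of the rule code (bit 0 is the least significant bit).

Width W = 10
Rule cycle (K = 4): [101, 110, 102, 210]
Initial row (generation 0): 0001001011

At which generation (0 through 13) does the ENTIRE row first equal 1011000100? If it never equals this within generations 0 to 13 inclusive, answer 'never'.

Gen 0: 0001001011
Gen 1 (rule 101): 1101001101
Gen 2 (rule 110): 1111011111
Gen 3 (rule 102): 0001100001
Gen 4 (rule 210): 0010110010
Gen 5 (rule 101): 1011010010
Gen 6 (rule 110): 1111110110
Gen 7 (rule 102): 0000011010
Gen 8 (rule 210): 0000101001
Gen 9 (rule 101): 1110111001
Gen 10 (rule 110): 1011101011
Gen 11 (rule 102): 1100111101
Gen 12 (rule 210): 0111011100
Gen 13 (rule 101): 0001100101

Answer: never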